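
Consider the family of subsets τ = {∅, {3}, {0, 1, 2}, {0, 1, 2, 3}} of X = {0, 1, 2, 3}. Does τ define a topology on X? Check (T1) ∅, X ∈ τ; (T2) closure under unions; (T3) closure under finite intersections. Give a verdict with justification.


τ IS a topology on X.

Axiom (T1): ∅ ∈ τ? Yes; X ∈ τ? Yes.
Axiom (T2/T3): check pairwise unions and intersections of members of τ.
All pairwise intersections and unions checked — each lies in τ. Therefore τ satisfies (T1), (T2), (T3): it IS a topology on X.


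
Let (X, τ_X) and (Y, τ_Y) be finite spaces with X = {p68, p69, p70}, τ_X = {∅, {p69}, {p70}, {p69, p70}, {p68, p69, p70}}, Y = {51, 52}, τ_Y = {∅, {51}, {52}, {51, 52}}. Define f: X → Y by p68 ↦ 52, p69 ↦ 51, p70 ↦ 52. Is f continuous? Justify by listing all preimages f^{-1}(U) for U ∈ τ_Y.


f is NOT continuous.

Compute f^{-1}(U) for each U ∈ τ_Y:
  U = ∅: f^{-1}(U) = ∅ ∈ τ_X ✓.
  U = {51}: f^{-1}(U) = {p69} ∈ τ_X ✓.
  U = {52}: f^{-1}(U) = {p68, p70} ∉ τ_X ✗.
  U = {51, 52}: f^{-1}(U) = {p68, p69, p70} ∈ τ_X ✓.
Found U = {52} with f^{-1}(U) = {p68, p70} not in τ_X. Therefore f is NOT continuous.


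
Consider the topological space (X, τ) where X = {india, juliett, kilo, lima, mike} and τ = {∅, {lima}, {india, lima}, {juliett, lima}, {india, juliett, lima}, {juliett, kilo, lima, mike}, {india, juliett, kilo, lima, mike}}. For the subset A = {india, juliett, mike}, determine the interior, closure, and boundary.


int(A) = ∅, cl(A) = {india, juliett, kilo, mike}, ∂A = {india, juliett, kilo, mike}.

Closed sets in (X, τ) are complements of opens:
  closed(X, τ) = {∅, {india}, {kilo, mike}, {india, kilo, mike}, {juliett, kilo, mike}, {india, juliett, kilo, mike}, {india, juliett, kilo, lima, mike}}.
int(A) = ⋃ {U ∈ τ : U ⊆ A}. Opens contained in A: ∅.
Taking the union of these: int(A) = ∅.
cl(A) = ⋂ {C closed : A ⊆ C}. Closed sets containing A: {india, juliett, kilo, mike}, {india, juliett, kilo, lima, mike}.
Intersecting these: cl(A) = {india, juliett, kilo, mike}.
∂A = cl(A) ∖ int(A) = {india, juliett, kilo, mike} ∖ ∅ = {india, juliett, kilo, mike}.


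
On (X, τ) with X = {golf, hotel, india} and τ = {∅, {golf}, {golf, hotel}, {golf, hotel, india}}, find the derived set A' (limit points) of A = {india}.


A' = ∅

For each x ∈ X, list the open sets U ∈ τ with x ∈ U, then check whether U ∩ (A ∖ {x}) ≠ ∅ for every such U.
  x = golf: open {golf} ∋ x has {golf} ∩ (A ∖ {golf}) = ∅, so x is NOT a limit point.
  x = hotel: open {golf, hotel} ∋ x has {golf, hotel} ∩ (A ∖ {hotel}) = ∅, so x is NOT a limit point.
  x = india: open {golf, hotel, india} ∋ x has {golf, hotel, india} ∩ (A ∖ {india}) = ∅, so x is NOT a limit point.
Collecting: A' = ∅.


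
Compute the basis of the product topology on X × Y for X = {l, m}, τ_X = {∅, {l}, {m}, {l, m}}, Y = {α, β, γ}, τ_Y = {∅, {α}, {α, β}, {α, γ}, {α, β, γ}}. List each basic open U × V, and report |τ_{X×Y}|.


Basis B = {∅ × ∅, {l} × {α}, {m} × {α}, {l} × {α, β}, {l} × {α, γ}, {l, m} × {α}, {m} × {α, β}, {m} × {α, γ}, {l} × {α, β, γ}, {m} × {α, β, γ}, {l, m} × {α, β}, {l, m} × {α, γ}, {l, m} × {α, β, γ}}; |τ_{X×Y}| = 25.

Enumerate products U × V with U ∈ τ_X, V ∈ τ_Y (deduplicated):
  ∅ × ∅ = {} (∅)
  {l} × {α} = {(l,α)}
  {m} × {α} = {(m,α)}
  {l} × {α, β} = {(l,α), (l,β)}
  {l} × {α, γ} = {(l,α), (l,γ)}
  {l, m} × {α} = {(l,α), (m,α)}
  {m} × {α, β} = {(m,α), (m,β)}
  {m} × {α, γ} = {(m,α), (m,γ)}
  {l} × {α, β, γ} = {(l,α), (l,β), (l,γ)}
  {m} × {α, β, γ} = {(m,α), (m,β), (m,γ)}
  {l, m} × {α, β} = {(l,α), (l,β), (m,α), (m,β)}
  {l, m} × {α, γ} = {(l,α), (l,γ), (m,α), (m,γ)}
  {l, m} × {α, β, γ} = {(l,α), (l,β), (l,γ), (m,α), (m,β), (m,γ)}
These 13 distinct sets form the basis B.
Close under arbitrary unions to get τ_{X×Y}; counting gives |τ_{X×Y}| = 25.


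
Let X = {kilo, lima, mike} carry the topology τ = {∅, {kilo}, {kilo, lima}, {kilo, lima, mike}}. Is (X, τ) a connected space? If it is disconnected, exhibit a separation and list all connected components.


(X, τ) is connected.

Find clopen sets (U ∈ τ with X ∖ U ∈ τ):
  U = ∅, X ∖ U = {kilo, lima, mike} — both open, so U is clopen.
  U = {kilo, lima, mike}, X ∖ U = ∅ — both open, so U is clopen.
Only trivial clopens (∅ and X) exist, so (X, τ) is connected.
Compute connected components by grouping points that agree on all clopens:
  component: {kilo, lima, mike}


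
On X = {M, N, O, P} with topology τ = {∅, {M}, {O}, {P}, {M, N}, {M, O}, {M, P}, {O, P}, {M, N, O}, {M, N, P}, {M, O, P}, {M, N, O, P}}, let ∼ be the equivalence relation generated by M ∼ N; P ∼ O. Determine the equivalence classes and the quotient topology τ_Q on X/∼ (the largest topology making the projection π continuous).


X/∼ = {[M=N], [O=P]}; |τ_Q| = 4.

Equivalence classes: [M=N], [O=P].
Quotient map π: X → X/∼ sends M ↦ [M=N], N ↦ [M=N], O ↦ [O=P], P ↦ [O=P].
For each subset V ⊆ X/∼, compute π^{-1}(V) ⊆ X and check whether π^{-1}(V) ∈ τ. V is open in τ_Q iff π^{-1}(V) ∈ τ.
  V = {}: π^{-1}(V) = ∅ ∈ τ ✓.
  V = {[M=N]}: π^{-1}(V) = {M, N} ∈ τ ✓.
  V = {[O=P]}: π^{-1}(V) = {O, P} ∈ τ ✓.
  V = {[M=N], [O=P]}: π^{-1}(V) = {M, N, O, P} ∈ τ ✓.
Open sets in the quotient: τ_Q = {{}, {[M=N]}, {[O=P]}, {[M=N], [O=P]}} (4 elements).


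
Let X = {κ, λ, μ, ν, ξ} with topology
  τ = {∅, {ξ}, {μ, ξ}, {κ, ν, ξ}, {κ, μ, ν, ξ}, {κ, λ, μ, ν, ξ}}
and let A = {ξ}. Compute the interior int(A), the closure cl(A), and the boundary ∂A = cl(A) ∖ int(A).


int(A) = {ξ}, cl(A) = {κ, λ, μ, ν, ξ}, ∂A = {κ, λ, μ, ν}.

Closed sets in (X, τ) are complements of opens:
  closed(X, τ) = {∅, {λ}, {λ, μ}, {κ, λ, ν}, {κ, λ, μ, ν}, {κ, λ, μ, ν, ξ}}.
int(A) = ⋃ {U ∈ τ : U ⊆ A}. Opens contained in A: ∅, {ξ}.
Taking the union of these: int(A) = {ξ}.
cl(A) = ⋂ {C closed : A ⊆ C}. Closed sets containing A: {κ, λ, μ, ν, ξ}.
Intersecting these: cl(A) = {κ, λ, μ, ν, ξ}.
∂A = cl(A) ∖ int(A) = {κ, λ, μ, ν, ξ} ∖ {ξ} = {κ, λ, μ, ν}.


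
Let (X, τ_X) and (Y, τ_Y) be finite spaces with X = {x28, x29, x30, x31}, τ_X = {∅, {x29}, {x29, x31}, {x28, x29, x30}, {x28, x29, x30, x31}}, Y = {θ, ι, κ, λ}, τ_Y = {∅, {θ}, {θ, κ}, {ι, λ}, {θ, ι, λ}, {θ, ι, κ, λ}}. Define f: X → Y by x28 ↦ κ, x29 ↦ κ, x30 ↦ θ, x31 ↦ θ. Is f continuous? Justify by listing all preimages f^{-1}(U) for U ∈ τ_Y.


f is NOT continuous.

Compute f^{-1}(U) for each U ∈ τ_Y:
  U = ∅: f^{-1}(U) = ∅ ∈ τ_X ✓.
  U = {θ}: f^{-1}(U) = {x30, x31} ∉ τ_X ✗.
  U = {θ, κ}: f^{-1}(U) = {x28, x29, x30, x31} ∈ τ_X ✓.
  U = {ι, λ}: f^{-1}(U) = ∅ ∈ τ_X ✓.
  U = {θ, ι, λ}: f^{-1}(U) = {x30, x31} ∉ τ_X ✗.
  U = {θ, ι, κ, λ}: f^{-1}(U) = {x28, x29, x30, x31} ∈ τ_X ✓.
Found U = {θ} with f^{-1}(U) = {x30, x31} not in τ_X. Therefore f is NOT continuous.


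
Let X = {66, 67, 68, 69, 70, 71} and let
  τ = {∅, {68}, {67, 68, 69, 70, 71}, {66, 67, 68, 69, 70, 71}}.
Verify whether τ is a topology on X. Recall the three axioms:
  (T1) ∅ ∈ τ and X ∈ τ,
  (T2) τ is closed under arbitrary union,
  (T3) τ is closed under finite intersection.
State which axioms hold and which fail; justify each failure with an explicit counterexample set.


τ IS a topology on X.

Axiom (T1): ∅ ∈ τ? Yes; X ∈ τ? Yes.
Axiom (T2/T3): check pairwise unions and intersections of members of τ.
All pairwise intersections and unions checked — each lies in τ. Therefore τ satisfies (T1), (T2), (T3): it IS a topology on X.


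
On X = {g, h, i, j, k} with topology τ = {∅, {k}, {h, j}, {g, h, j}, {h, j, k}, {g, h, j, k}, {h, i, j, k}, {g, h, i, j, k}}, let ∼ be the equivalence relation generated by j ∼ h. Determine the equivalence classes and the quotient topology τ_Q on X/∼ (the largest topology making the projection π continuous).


X/∼ = {[g], [h=j], [i], [k]}; |τ_Q| = 8.

Equivalence classes: [g], [h=j], [i], [k].
Quotient map π: X → X/∼ sends g ↦ [g], h ↦ [h=j], i ↦ [i], j ↦ [h=j], k ↦ [k].
For each subset V ⊆ X/∼, compute π^{-1}(V) ⊆ X and check whether π^{-1}(V) ∈ τ. V is open in τ_Q iff π^{-1}(V) ∈ τ.
  V = {}: π^{-1}(V) = ∅ ∈ τ ✓.
  V = {[g]}: π^{-1}(V) = {g} ∉ τ ✗.
  V = {[h=j]}: π^{-1}(V) = {h, j} ∈ τ ✓.
  V = {[g], [h=j]}: π^{-1}(V) = {g, h, j} ∈ τ ✓.
  V = {[i]}: π^{-1}(V) = {i} ∉ τ ✗.
  V = {[g], [i]}: π^{-1}(V) = {g, i} ∉ τ ✗.
  V = {[h=j], [i]}: π^{-1}(V) = {h, i, j} ∉ τ ✗.
  V = {[g], [h=j], [i]}: π^{-1}(V) = {g, h, i, j} ∉ τ ✗.
  V = {[k]}: π^{-1}(V) = {k} ∈ τ ✓.
  V = {[g], [k]}: π^{-1}(V) = {g, k} ∉ τ ✗.
  V = {[h=j], [k]}: π^{-1}(V) = {h, j, k} ∈ τ ✓.
  V = {[g], [h=j], [k]}: π^{-1}(V) = {g, h, j, k} ∈ τ ✓.
  V = {[i], [k]}: π^{-1}(V) = {i, k} ∉ τ ✗.
  V = {[g], [i], [k]}: π^{-1}(V) = {g, i, k} ∉ τ ✗.
  V = {[h=j], [i], [k]}: π^{-1}(V) = {h, i, j, k} ∈ τ ✓.
  V = {[g], [h=j], [i], [k]}: π^{-1}(V) = {g, h, i, j, k} ∈ τ ✓.
Open sets in the quotient: τ_Q = {{}, {[h=j]}, {[g], [h=j]}, {[k]}, {[h=j], [k]}, {[g], [h=j], [k]}, {[h=j], [i], [k]}, {[g], [h=j], [i], [k]}} (8 elements).


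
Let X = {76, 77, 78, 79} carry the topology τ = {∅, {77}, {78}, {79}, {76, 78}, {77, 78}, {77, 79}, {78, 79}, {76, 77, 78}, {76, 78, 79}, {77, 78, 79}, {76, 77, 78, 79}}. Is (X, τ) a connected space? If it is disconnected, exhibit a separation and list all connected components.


(X, τ) is disconnected; components = [{77}, {79}, {76, 78}].

Find clopen sets (U ∈ τ with X ∖ U ∈ τ):
  U = ∅, X ∖ U = {76, 77, 78, 79} — both open, so U is clopen.
  U = {77}, X ∖ U = {76, 78, 79} — both open, so U is clopen.
  U = {79}, X ∖ U = {76, 77, 78} — both open, so U is clopen.
  U = {76, 78}, X ∖ U = {77, 79} — both open, so U is clopen.
  U = {77, 79}, X ∖ U = {76, 78} — both open, so U is clopen.
  U = {76, 77, 78}, X ∖ U = {79} — both open, so U is clopen.
  U = {76, 78, 79}, X ∖ U = {77} — both open, so U is clopen.
  U = {76, 77, 78, 79}, X ∖ U = ∅ — both open, so U is clopen.
Nontrivial clopen(s) exist: e.g. {77}. So (X, τ) is disconnected.
Compute connected components by grouping points that agree on all clopens:
  component: {77}
  component: {79}
  component: {76, 78}


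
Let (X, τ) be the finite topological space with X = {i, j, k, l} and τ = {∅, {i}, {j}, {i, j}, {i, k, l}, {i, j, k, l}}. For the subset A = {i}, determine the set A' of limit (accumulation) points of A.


A' = {k, l}

For each x ∈ X, list the open sets U ∈ τ with x ∈ U, then check whether U ∩ (A ∖ {x}) ≠ ∅ for every such U.
  x = i: open {i} ∋ x has {i} ∩ (A ∖ {i}) = ∅, so x is NOT a limit point.
  x = j: open {j} ∋ x has {j} ∩ (A ∖ {j}) = ∅, so x is NOT a limit point.
  x = k: opens ∋ x are {i, k, l}, {i, j, k, l}; each meets A ∖ {k}, so x IS a limit point.
  x = l: opens ∋ x are {i, k, l}, {i, j, k, l}; each meets A ∖ {l}, so x IS a limit point.
Collecting: A' = {k, l}.


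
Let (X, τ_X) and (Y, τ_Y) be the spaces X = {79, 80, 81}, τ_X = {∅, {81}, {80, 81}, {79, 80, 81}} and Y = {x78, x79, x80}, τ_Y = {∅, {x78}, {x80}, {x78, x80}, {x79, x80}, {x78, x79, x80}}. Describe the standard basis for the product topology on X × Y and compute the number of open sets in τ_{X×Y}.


Basis B = {∅ × ∅, {81} × {x78}, {81} × {x80}, {80, 81} × {x78}, {80, 81} × {x80}, {81} × {x78, x80}, {81} × {x79, x80}, {79, 80, 81} × {x78}, {79, 80, 81} × {x80}, {81} × {x78, x79, x80}, {80, 81} × {x78, x80}, {80, 81} × {x79, x80}, {79, 80, 81} × {x78, x80}, {79, 80, 81} × {x79, x80}, {80, 81} × {x78, x79, x80}, {79, 80, 81} × {x78, x79, x80}}; |τ_{X×Y}| = 40.

Enumerate products U × V with U ∈ τ_X, V ∈ τ_Y (deduplicated):
  ∅ × ∅ = {} (∅)
  {81} × {x78} = {(81,x78)}
  {81} × {x80} = {(81,x80)}
  {80, 81} × {x78} = {(80,x78), (81,x78)}
  {80, 81} × {x80} = {(80,x80), (81,x80)}
  {81} × {x78, x80} = {(81,x78), (81,x80)}
  {81} × {x79, x80} = {(81,x79), (81,x80)}
  {79, 80, 81} × {x78} = {(79,x78), (80,x78), (81,x78)}
  {79, 80, 81} × {x80} = {(79,x80), (80,x80), (81,x80)}
  {81} × {x78, x79, x80} = {(81,x78), (81,x79), (81,x80)}
  {80, 81} × {x78, x80} = {(80,x78), (80,x80), (81,x78), (81,x80)}
  {80, 81} × {x79, x80} = {(80,x79), (80,x80), (81,x79), (81,x80)}
  {79, 80, 81} × {x78, x80} = {(79,x78), (79,x80), (80,x78), (80,x80), (81,x78), (81,x80)}
  {79, 80, 81} × {x79, x80} = {(79,x79), (79,x80), (80,x79), (80,x80), (81,x79), (81,x80)}
  {80, 81} × {x78, x79, x80} = {(80,x78), (80,x79), (80,x80), (81,x78), (81,x79), (81,x80)}
  {79, 80, 81} × {x78, x79, x80} = {(79,x78), (79,x79), (79,x80), (80,x78), (80,x79), (80,x80), (81,x78), (81,x79), (81,x80)}
These 16 distinct sets form the basis B.
Close under arbitrary unions to get τ_{X×Y}; counting gives |τ_{X×Y}| = 40.


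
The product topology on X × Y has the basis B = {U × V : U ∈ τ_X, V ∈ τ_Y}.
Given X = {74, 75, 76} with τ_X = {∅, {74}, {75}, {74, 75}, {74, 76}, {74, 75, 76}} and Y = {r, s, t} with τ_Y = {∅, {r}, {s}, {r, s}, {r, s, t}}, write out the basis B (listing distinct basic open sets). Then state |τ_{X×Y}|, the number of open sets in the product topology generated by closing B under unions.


Basis B = {∅ × ∅, {74} × {r}, {74} × {s}, {75} × {r}, {75} × {s}, {74} × {r, s}, {74, 75} × {r}, {74, 76} × {r}, {74, 75} × {s}, {74, 76} × {s}, {75} × {r, s}, {74} × {r, s, t}, {74, 75, 76} × {r}, {74, 75, 76} × {s}, {75} × {r, s, t}, {74, 75} × {r, s}, {74, 76} × {r, s}, {74, 75} × {r, s, t}, {74, 76} × {r, s, t}, {74, 75, 76} × {r, s}, {74, 75, 76} × {r, s, t}}; |τ_{X×Y}| = 70.

Enumerate products U × V with U ∈ τ_X, V ∈ τ_Y (deduplicated):
  ∅ × ∅ = {} (∅)
  {74} × {r} = {(74,r)}
  {74} × {s} = {(74,s)}
  {75} × {r} = {(75,r)}
  {75} × {s} = {(75,s)}
  {74} × {r, s} = {(74,r), (74,s)}
  {74, 75} × {r} = {(74,r), (75,r)}
  {74, 76} × {r} = {(74,r), (76,r)}
  {74, 75} × {s} = {(74,s), (75,s)}
  {74, 76} × {s} = {(74,s), (76,s)}
  {75} × {r, s} = {(75,r), (75,s)}
  {74} × {r, s, t} = {(74,r), (74,s), (74,t)}
  {74, 75, 76} × {r} = {(74,r), (75,r), (76,r)}
  {74, 75, 76} × {s} = {(74,s), (75,s), (76,s)}
  {75} × {r, s, t} = {(75,r), (75,s), (75,t)}
  {74, 75} × {r, s} = {(74,r), (74,s), (75,r), (75,s)}
  {74, 76} × {r, s} = {(74,r), (74,s), (76,r), (76,s)}
  {74, 75} × {r, s, t} = {(74,r), (74,s), (74,t), (75,r), (75,s), (75,t)}
  {74, 76} × {r, s, t} = {(74,r), (74,s), (74,t), (76,r), (76,s), (76,t)}
  {74, 75, 76} × {r, s} = {(74,r), (74,s), (75,r), (75,s), (76,r), (76,s)}
  {74, 75, 76} × {r, s, t} = {(74,r), (74,s), (74,t), (75,r), (75,s), (75,t), (76,r), (76,s), (76,t)}
These 21 distinct sets form the basis B.
Close under arbitrary unions to get τ_{X×Y}; counting gives |τ_{X×Y}| = 70.


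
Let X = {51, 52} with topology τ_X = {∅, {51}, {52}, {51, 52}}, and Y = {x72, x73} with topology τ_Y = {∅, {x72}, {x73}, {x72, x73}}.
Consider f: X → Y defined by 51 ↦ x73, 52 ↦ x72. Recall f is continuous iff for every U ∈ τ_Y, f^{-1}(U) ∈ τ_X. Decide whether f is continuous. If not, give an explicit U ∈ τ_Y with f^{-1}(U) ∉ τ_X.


f IS continuous.

Compute f^{-1}(U) for each U ∈ τ_Y:
  U = ∅: f^{-1}(U) = ∅ ∈ τ_X ✓.
  U = {x72}: f^{-1}(U) = {52} ∈ τ_X ✓.
  U = {x73}: f^{-1}(U) = {51} ∈ τ_X ✓.
  U = {x72, x73}: f^{-1}(U) = {51, 52} ∈ τ_X ✓.
Every preimage lies in τ_X, so f IS continuous.


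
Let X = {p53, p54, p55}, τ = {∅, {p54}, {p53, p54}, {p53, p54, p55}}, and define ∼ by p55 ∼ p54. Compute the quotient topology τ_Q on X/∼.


X/∼ = {[p53], [p54=p55]}; |τ_Q| = 2.

Equivalence classes: [p53], [p54=p55].
Quotient map π: X → X/∼ sends p53 ↦ [p53], p54 ↦ [p54=p55], p55 ↦ [p54=p55].
For each subset V ⊆ X/∼, compute π^{-1}(V) ⊆ X and check whether π^{-1}(V) ∈ τ. V is open in τ_Q iff π^{-1}(V) ∈ τ.
  V = {}: π^{-1}(V) = ∅ ∈ τ ✓.
  V = {[p53]}: π^{-1}(V) = {p53} ∉ τ ✗.
  V = {[p54=p55]}: π^{-1}(V) = {p54, p55} ∉ τ ✗.
  V = {[p53], [p54=p55]}: π^{-1}(V) = {p53, p54, p55} ∈ τ ✓.
Open sets in the quotient: τ_Q = {{}, {[p53], [p54=p55]}} (2 elements).


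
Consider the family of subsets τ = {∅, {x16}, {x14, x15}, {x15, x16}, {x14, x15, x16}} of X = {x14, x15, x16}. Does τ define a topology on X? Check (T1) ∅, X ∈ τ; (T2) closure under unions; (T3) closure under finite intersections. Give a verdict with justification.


τ is NOT a topology on X.

Axiom (T1): ∅ ∈ τ? Yes; X ∈ τ? Yes.
Axiom (T2/T3): check pairwise unions and intersections of members of τ.
Counterexample for (T3): {x14, x15} ∩ {x15, x16} = {x15} ∉ τ. Therefore τ is NOT a topology.


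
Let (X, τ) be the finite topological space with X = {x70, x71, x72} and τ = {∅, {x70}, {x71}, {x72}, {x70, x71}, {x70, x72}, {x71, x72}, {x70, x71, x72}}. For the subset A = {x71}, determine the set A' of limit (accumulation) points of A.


A' = ∅

For each x ∈ X, list the open sets U ∈ τ with x ∈ U, then check whether U ∩ (A ∖ {x}) ≠ ∅ for every such U.
  x = x70: open {x70} ∋ x has {x70} ∩ (A ∖ {x70}) = ∅, so x is NOT a limit point.
  x = x71: open {x71} ∋ x has {x71} ∩ (A ∖ {x71}) = ∅, so x is NOT a limit point.
  x = x72: open {x72} ∋ x has {x72} ∩ (A ∖ {x72}) = ∅, so x is NOT a limit point.
Collecting: A' = ∅.


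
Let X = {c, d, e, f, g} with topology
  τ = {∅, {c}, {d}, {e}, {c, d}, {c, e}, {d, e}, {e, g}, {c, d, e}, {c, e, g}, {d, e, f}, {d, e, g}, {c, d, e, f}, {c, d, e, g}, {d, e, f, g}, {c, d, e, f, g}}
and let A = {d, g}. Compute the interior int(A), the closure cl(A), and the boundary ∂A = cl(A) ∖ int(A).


int(A) = {d}, cl(A) = {d, f, g}, ∂A = {f, g}.

Closed sets in (X, τ) are complements of opens:
  closed(X, τ) = {∅, {c}, {f}, {g}, {c, f}, {c, g}, {d, f}, {f, g}, {c, d, f}, {c, f, g}, {d, f, g}, {e, f, g}, {c, d, f, g}, {c, e, f, g}, {d, e, f, g}, {c, d, e, f, g}}.
int(A) = ⋃ {U ∈ τ : U ⊆ A}. Opens contained in A: ∅, {d}.
Taking the union of these: int(A) = {d}.
cl(A) = ⋂ {C closed : A ⊆ C}. Closed sets containing A: {d, f, g}, {c, d, f, g}, {d, e, f, g}, {c, d, e, f, g}.
Intersecting these: cl(A) = {d, f, g}.
∂A = cl(A) ∖ int(A) = {d, f, g} ∖ {d} = {f, g}.


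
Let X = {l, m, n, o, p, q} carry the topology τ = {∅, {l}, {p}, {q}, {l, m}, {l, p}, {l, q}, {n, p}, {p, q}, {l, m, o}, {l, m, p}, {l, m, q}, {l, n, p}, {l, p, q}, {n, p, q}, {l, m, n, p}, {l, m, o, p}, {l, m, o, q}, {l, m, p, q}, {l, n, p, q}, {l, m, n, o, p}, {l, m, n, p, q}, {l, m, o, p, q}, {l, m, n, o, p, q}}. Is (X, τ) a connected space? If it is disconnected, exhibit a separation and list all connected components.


(X, τ) is disconnected; components = [{q}, {n, p}, {l, m, o}].

Find clopen sets (U ∈ τ with X ∖ U ∈ τ):
  U = ∅, X ∖ U = {l, m, n, o, p, q} — both open, so U is clopen.
  U = {q}, X ∖ U = {l, m, n, o, p} — both open, so U is clopen.
  U = {n, p}, X ∖ U = {l, m, o, q} — both open, so U is clopen.
  U = {l, m, o}, X ∖ U = {n, p, q} — both open, so U is clopen.
  U = {n, p, q}, X ∖ U = {l, m, o} — both open, so U is clopen.
  U = {l, m, o, q}, X ∖ U = {n, p} — both open, so U is clopen.
  U = {l, m, n, o, p}, X ∖ U = {q} — both open, so U is clopen.
  U = {l, m, n, o, p, q}, X ∖ U = ∅ — both open, so U is clopen.
Nontrivial clopen(s) exist: e.g. {l, m, n, o, p}. So (X, τ) is disconnected.
Compute connected components by grouping points that agree on all clopens:
  component: {q}
  component: {n, p}
  component: {l, m, o}


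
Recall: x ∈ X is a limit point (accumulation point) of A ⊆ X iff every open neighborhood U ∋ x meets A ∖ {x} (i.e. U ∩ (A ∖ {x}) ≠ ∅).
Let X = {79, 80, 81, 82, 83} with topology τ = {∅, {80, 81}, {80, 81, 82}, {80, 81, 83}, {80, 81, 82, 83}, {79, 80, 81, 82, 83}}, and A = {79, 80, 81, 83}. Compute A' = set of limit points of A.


A' = {79, 80, 81, 82, 83}

For each x ∈ X, list the open sets U ∈ τ with x ∈ U, then check whether U ∩ (A ∖ {x}) ≠ ∅ for every such U.
  x = 79: opens ∋ x are {79, 80, 81, 82, 83}; each meets A ∖ {79}, so x IS a limit point.
  x = 80: opens ∋ x are {80, 81}, {80, 81, 82}, {80, 81, 83}, {80, 81, 82, 83}, {79, 80, 81, 82, 83}; each meets A ∖ {80}, so x IS a limit point.
  x = 81: opens ∋ x are {80, 81}, {80, 81, 82}, {80, 81, 83}, {80, 81, 82, 83}, {79, 80, 81, 82, 83}; each meets A ∖ {81}, so x IS a limit point.
  x = 82: opens ∋ x are {80, 81, 82}, {80, 81, 82, 83}, {79, 80, 81, 82, 83}; each meets A ∖ {82}, so x IS a limit point.
  x = 83: opens ∋ x are {80, 81, 83}, {80, 81, 82, 83}, {79, 80, 81, 82, 83}; each meets A ∖ {83}, so x IS a limit point.
Collecting: A' = {79, 80, 81, 82, 83}.


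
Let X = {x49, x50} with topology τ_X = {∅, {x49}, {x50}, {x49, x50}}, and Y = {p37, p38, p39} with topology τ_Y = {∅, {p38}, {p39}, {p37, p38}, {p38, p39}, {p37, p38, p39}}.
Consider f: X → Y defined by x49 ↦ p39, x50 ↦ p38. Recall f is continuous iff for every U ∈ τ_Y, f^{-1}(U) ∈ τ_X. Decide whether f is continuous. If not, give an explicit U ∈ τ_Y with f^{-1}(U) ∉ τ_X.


f IS continuous.

Compute f^{-1}(U) for each U ∈ τ_Y:
  U = ∅: f^{-1}(U) = ∅ ∈ τ_X ✓.
  U = {p38}: f^{-1}(U) = {x50} ∈ τ_X ✓.
  U = {p39}: f^{-1}(U) = {x49} ∈ τ_X ✓.
  U = {p37, p38}: f^{-1}(U) = {x50} ∈ τ_X ✓.
  U = {p38, p39}: f^{-1}(U) = {x49, x50} ∈ τ_X ✓.
  U = {p37, p38, p39}: f^{-1}(U) = {x49, x50} ∈ τ_X ✓.
Every preimage lies in τ_X, so f IS continuous.


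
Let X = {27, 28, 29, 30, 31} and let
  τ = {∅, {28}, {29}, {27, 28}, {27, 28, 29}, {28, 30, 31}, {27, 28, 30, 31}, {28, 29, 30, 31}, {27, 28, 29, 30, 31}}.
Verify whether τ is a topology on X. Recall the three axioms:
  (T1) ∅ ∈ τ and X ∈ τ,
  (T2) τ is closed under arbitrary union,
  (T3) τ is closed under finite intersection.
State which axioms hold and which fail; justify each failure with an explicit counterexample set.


τ is NOT a topology on X.

Axiom (T1): ∅ ∈ τ? Yes; X ∈ τ? Yes.
Axiom (T2/T3): check pairwise unions and intersections of members of τ.
Counterexample for (T2): {28} ∪ {29} = {28, 29} ∉ τ. Therefore τ is NOT a topology.


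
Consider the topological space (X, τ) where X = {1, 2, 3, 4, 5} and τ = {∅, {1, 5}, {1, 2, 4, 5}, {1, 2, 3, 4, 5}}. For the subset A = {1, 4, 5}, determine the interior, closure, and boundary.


int(A) = {1, 5}, cl(A) = {1, 2, 3, 4, 5}, ∂A = {2, 3, 4}.

Closed sets in (X, τ) are complements of opens:
  closed(X, τ) = {∅, {3}, {2, 3, 4}, {1, 2, 3, 4, 5}}.
int(A) = ⋃ {U ∈ τ : U ⊆ A}. Opens contained in A: ∅, {1, 5}.
Taking the union of these: int(A) = {1, 5}.
cl(A) = ⋂ {C closed : A ⊆ C}. Closed sets containing A: {1, 2, 3, 4, 5}.
Intersecting these: cl(A) = {1, 2, 3, 4, 5}.
∂A = cl(A) ∖ int(A) = {1, 2, 3, 4, 5} ∖ {1, 5} = {2, 3, 4}.


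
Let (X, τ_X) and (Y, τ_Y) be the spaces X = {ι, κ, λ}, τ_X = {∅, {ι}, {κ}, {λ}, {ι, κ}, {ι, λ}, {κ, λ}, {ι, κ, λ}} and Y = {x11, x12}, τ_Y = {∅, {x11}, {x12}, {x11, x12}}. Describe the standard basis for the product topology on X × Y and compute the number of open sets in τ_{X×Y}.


Basis B = {∅ × ∅, {ι} × {x11}, {ι} × {x12}, {κ} × {x11}, {κ} × {x12}, {λ} × {x11}, {λ} × {x12}, {ι} × {x11, x12}, {ι, κ} × {x11}, {ι, λ} × {x11}, {ι, κ} × {x12}, {ι, λ} × {x12}, {κ} × {x11, x12}, {κ, λ} × {x11}, {κ, λ} × {x12}, {λ} × {x11, x12}, {ι, κ, λ} × {x11}, {ι, κ, λ} × {x12}, {ι, κ} × {x11, x12}, {ι, λ} × {x11, x12}, {κ, λ} × {x11, x12}, {ι, κ, λ} × {x11, x12}}; |τ_{X×Y}| = 64.

Enumerate products U × V with U ∈ τ_X, V ∈ τ_Y (deduplicated):
  ∅ × ∅ = {} (∅)
  {ι} × {x11} = {(ι,x11)}
  {ι} × {x12} = {(ι,x12)}
  {κ} × {x11} = {(κ,x11)}
  {κ} × {x12} = {(κ,x12)}
  {λ} × {x11} = {(λ,x11)}
  {λ} × {x12} = {(λ,x12)}
  {ι} × {x11, x12} = {(ι,x11), (ι,x12)}
  {ι, κ} × {x11} = {(ι,x11), (κ,x11)}
  {ι, λ} × {x11} = {(ι,x11), (λ,x11)}
  {ι, κ} × {x12} = {(ι,x12), (κ,x12)}
  {ι, λ} × {x12} = {(ι,x12), (λ,x12)}
  {κ} × {x11, x12} = {(κ,x11), (κ,x12)}
  {κ, λ} × {x11} = {(κ,x11), (λ,x11)}
  {κ, λ} × {x12} = {(κ,x12), (λ,x12)}
  {λ} × {x11, x12} = {(λ,x11), (λ,x12)}
  {ι, κ, λ} × {x11} = {(ι,x11), (κ,x11), (λ,x11)}
  {ι, κ, λ} × {x12} = {(ι,x12), (κ,x12), (λ,x12)}
  {ι, κ} × {x11, x12} = {(ι,x11), (ι,x12), (κ,x11), (κ,x12)}
  {ι, λ} × {x11, x12} = {(ι,x11), (ι,x12), (λ,x11), (λ,x12)}
  {κ, λ} × {x11, x12} = {(κ,x11), (κ,x12), (λ,x11), (λ,x12)}
  {ι, κ, λ} × {x11, x12} = {(ι,x11), (ι,x12), (κ,x11), (κ,x12), (λ,x11), (λ,x12)}
These 22 distinct sets form the basis B.
Close under arbitrary unions to get τ_{X×Y}; counting gives |τ_{X×Y}| = 64.


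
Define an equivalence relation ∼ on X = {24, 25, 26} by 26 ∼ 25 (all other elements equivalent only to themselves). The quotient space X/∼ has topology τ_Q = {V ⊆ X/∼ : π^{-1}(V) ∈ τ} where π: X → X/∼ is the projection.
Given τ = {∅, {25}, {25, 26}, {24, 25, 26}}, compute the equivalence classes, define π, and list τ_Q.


X/∼ = {[24], [25=26]}; |τ_Q| = 3.

Equivalence classes: [24], [25=26].
Quotient map π: X → X/∼ sends 24 ↦ [24], 25 ↦ [25=26], 26 ↦ [25=26].
For each subset V ⊆ X/∼, compute π^{-1}(V) ⊆ X and check whether π^{-1}(V) ∈ τ. V is open in τ_Q iff π^{-1}(V) ∈ τ.
  V = {}: π^{-1}(V) = ∅ ∈ τ ✓.
  V = {[24]}: π^{-1}(V) = {24} ∉ τ ✗.
  V = {[25=26]}: π^{-1}(V) = {25, 26} ∈ τ ✓.
  V = {[24], [25=26]}: π^{-1}(V) = {24, 25, 26} ∈ τ ✓.
Open sets in the quotient: τ_Q = {{}, {[25=26]}, {[24], [25=26]}} (3 elements).


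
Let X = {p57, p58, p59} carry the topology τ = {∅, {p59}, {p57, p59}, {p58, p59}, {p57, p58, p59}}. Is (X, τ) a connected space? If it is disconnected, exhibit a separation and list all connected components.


(X, τ) is connected.

Find clopen sets (U ∈ τ with X ∖ U ∈ τ):
  U = ∅, X ∖ U = {p57, p58, p59} — both open, so U is clopen.
  U = {p57, p58, p59}, X ∖ U = ∅ — both open, so U is clopen.
Only trivial clopens (∅ and X) exist, so (X, τ) is connected.
Compute connected components by grouping points that agree on all clopens:
  component: {p57, p58, p59}


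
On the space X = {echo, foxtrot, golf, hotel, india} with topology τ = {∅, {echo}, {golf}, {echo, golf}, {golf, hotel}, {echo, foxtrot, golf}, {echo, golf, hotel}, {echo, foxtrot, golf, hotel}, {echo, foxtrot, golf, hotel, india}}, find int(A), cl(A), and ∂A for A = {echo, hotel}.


int(A) = {echo}, cl(A) = {echo, foxtrot, hotel, india}, ∂A = {foxtrot, hotel, india}.

Closed sets in (X, τ) are complements of opens:
  closed(X, τ) = {∅, {india}, {foxtrot, india}, {hotel, india}, {echo, foxtrot, india}, {foxtrot, hotel, india}, {echo, foxtrot, hotel, india}, {foxtrot, golf, hotel, india}, {echo, foxtrot, golf, hotel, india}}.
int(A) = ⋃ {U ∈ τ : U ⊆ A}. Opens contained in A: ∅, {echo}.
Taking the union of these: int(A) = {echo}.
cl(A) = ⋂ {C closed : A ⊆ C}. Closed sets containing A: {echo, foxtrot, hotel, india}, {echo, foxtrot, golf, hotel, india}.
Intersecting these: cl(A) = {echo, foxtrot, hotel, india}.
∂A = cl(A) ∖ int(A) = {echo, foxtrot, hotel, india} ∖ {echo} = {foxtrot, hotel, india}.


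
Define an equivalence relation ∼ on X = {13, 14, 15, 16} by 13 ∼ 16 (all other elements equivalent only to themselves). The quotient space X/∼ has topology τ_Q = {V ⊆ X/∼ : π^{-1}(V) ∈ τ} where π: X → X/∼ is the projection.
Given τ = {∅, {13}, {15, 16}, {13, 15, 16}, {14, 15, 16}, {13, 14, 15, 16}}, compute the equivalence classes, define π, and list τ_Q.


X/∼ = {[13=16], [14], [15]}; |τ_Q| = 3.

Equivalence classes: [13=16], [14], [15].
Quotient map π: X → X/∼ sends 13 ↦ [13=16], 14 ↦ [14], 15 ↦ [15], 16 ↦ [13=16].
For each subset V ⊆ X/∼, compute π^{-1}(V) ⊆ X and check whether π^{-1}(V) ∈ τ. V is open in τ_Q iff π^{-1}(V) ∈ τ.
  V = {}: π^{-1}(V) = ∅ ∈ τ ✓.
  V = {[13=16]}: π^{-1}(V) = {13, 16} ∉ τ ✗.
  V = {[14]}: π^{-1}(V) = {14} ∉ τ ✗.
  V = {[13=16], [14]}: π^{-1}(V) = {13, 14, 16} ∉ τ ✗.
  V = {[15]}: π^{-1}(V) = {15} ∉ τ ✗.
  V = {[13=16], [15]}: π^{-1}(V) = {13, 15, 16} ∈ τ ✓.
  V = {[14], [15]}: π^{-1}(V) = {14, 15} ∉ τ ✗.
  V = {[13=16], [14], [15]}: π^{-1}(V) = {13, 14, 15, 16} ∈ τ ✓.
Open sets in the quotient: τ_Q = {{}, {[13=16], [15]}, {[13=16], [14], [15]}} (3 elements).


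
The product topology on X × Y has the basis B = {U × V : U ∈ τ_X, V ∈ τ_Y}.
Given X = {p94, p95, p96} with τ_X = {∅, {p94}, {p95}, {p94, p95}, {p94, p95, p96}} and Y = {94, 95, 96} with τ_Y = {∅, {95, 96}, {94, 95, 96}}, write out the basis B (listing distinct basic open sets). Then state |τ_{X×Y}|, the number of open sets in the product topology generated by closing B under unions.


Basis B = {∅ × ∅, {p94} × {95, 96}, {p95} × {95, 96}, {p94} × {94, 95, 96}, {p95} × {94, 95, 96}, {p94, p95} × {95, 96}, {p94, p95} × {94, 95, 96}, {p94, p95, p96} × {95, 96}, {p94, p95, p96} × {94, 95, 96}}; |τ_{X×Y}| = 14.

Enumerate products U × V with U ∈ τ_X, V ∈ τ_Y (deduplicated):
  ∅ × ∅ = {} (∅)
  {p94} × {95, 96} = {(p94,95), (p94,96)}
  {p95} × {95, 96} = {(p95,95), (p95,96)}
  {p94} × {94, 95, 96} = {(p94,94), (p94,95), (p94,96)}
  {p95} × {94, 95, 96} = {(p95,94), (p95,95), (p95,96)}
  {p94, p95} × {95, 96} = {(p94,95), (p94,96), (p95,95), (p95,96)}
  {p94, p95} × {94, 95, 96} = {(p94,94), (p94,95), (p94,96), (p95,94), (p95,95), (p95,96)}
  {p94, p95, p96} × {95, 96} = {(p94,95), (p94,96), (p95,95), (p95,96), (p96,95), (p96,96)}
  {p94, p95, p96} × {94, 95, 96} = {(p94,94), (p94,95), (p94,96), (p95,94), (p95,95), (p95,96), (p96,94), (p96,95), (p96,96)}
These 9 distinct sets form the basis B.
Close under arbitrary unions to get τ_{X×Y}; counting gives |τ_{X×Y}| = 14.


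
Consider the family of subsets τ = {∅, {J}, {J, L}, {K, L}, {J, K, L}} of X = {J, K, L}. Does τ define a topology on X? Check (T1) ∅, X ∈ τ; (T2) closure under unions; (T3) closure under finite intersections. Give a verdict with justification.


τ is NOT a topology on X.

Axiom (T1): ∅ ∈ τ? Yes; X ∈ τ? Yes.
Axiom (T2/T3): check pairwise unions and intersections of members of τ.
Counterexample for (T3): {J, L} ∩ {K, L} = {L} ∉ τ. Therefore τ is NOT a topology.


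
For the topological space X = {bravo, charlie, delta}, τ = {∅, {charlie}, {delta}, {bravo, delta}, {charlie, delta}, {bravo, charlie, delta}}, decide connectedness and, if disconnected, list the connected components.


(X, τ) is disconnected; components = [{charlie}, {bravo, delta}].

Find clopen sets (U ∈ τ with X ∖ U ∈ τ):
  U = ∅, X ∖ U = {bravo, charlie, delta} — both open, so U is clopen.
  U = {charlie}, X ∖ U = {bravo, delta} — both open, so U is clopen.
  U = {bravo, delta}, X ∖ U = {charlie} — both open, so U is clopen.
  U = {bravo, charlie, delta}, X ∖ U = ∅ — both open, so U is clopen.
Nontrivial clopen(s) exist: e.g. {bravo, delta}. So (X, τ) is disconnected.
Compute connected components by grouping points that agree on all clopens:
  component: {charlie}
  component: {bravo, delta}


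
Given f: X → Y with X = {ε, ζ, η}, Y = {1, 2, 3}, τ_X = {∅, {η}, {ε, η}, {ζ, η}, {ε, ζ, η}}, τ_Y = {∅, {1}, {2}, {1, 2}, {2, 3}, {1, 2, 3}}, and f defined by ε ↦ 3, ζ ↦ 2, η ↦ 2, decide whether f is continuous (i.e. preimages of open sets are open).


f IS continuous.

Compute f^{-1}(U) for each U ∈ τ_Y:
  U = ∅: f^{-1}(U) = ∅ ∈ τ_X ✓.
  U = {1}: f^{-1}(U) = ∅ ∈ τ_X ✓.
  U = {2}: f^{-1}(U) = {ζ, η} ∈ τ_X ✓.
  U = {1, 2}: f^{-1}(U) = {ζ, η} ∈ τ_X ✓.
  U = {2, 3}: f^{-1}(U) = {ε, ζ, η} ∈ τ_X ✓.
  U = {1, 2, 3}: f^{-1}(U) = {ε, ζ, η} ∈ τ_X ✓.
Every preimage lies in τ_X, so f IS continuous.


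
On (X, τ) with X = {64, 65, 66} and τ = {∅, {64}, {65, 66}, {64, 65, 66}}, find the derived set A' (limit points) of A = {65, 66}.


A' = {65, 66}

For each x ∈ X, list the open sets U ∈ τ with x ∈ U, then check whether U ∩ (A ∖ {x}) ≠ ∅ for every such U.
  x = 64: open {64} ∋ x has {64} ∩ (A ∖ {64}) = ∅, so x is NOT a limit point.
  x = 65: opens ∋ x are {65, 66}, {64, 65, 66}; each meets A ∖ {65}, so x IS a limit point.
  x = 66: opens ∋ x are {65, 66}, {64, 65, 66}; each meets A ∖ {66}, so x IS a limit point.
Collecting: A' = {65, 66}.


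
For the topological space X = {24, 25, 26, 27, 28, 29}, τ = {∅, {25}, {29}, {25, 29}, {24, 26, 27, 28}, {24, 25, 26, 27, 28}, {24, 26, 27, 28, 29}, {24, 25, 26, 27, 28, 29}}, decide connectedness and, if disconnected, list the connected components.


(X, τ) is disconnected; components = [{25}, {29}, {24, 26, 27, 28}].

Find clopen sets (U ∈ τ with X ∖ U ∈ τ):
  U = ∅, X ∖ U = {24, 25, 26, 27, 28, 29} — both open, so U is clopen.
  U = {25}, X ∖ U = {24, 26, 27, 28, 29} — both open, so U is clopen.
  U = {29}, X ∖ U = {24, 25, 26, 27, 28} — both open, so U is clopen.
  U = {25, 29}, X ∖ U = {24, 26, 27, 28} — both open, so U is clopen.
  U = {24, 26, 27, 28}, X ∖ U = {25, 29} — both open, so U is clopen.
  U = {24, 25, 26, 27, 28}, X ∖ U = {29} — both open, so U is clopen.
  U = {24, 26, 27, 28, 29}, X ∖ U = {25} — both open, so U is clopen.
  U = {24, 25, 26, 27, 28, 29}, X ∖ U = ∅ — both open, so U is clopen.
Nontrivial clopen(s) exist: e.g. {24, 26, 27, 28, 29}. So (X, τ) is disconnected.
Compute connected components by grouping points that agree on all clopens:
  component: {25}
  component: {29}
  component: {24, 26, 27, 28}


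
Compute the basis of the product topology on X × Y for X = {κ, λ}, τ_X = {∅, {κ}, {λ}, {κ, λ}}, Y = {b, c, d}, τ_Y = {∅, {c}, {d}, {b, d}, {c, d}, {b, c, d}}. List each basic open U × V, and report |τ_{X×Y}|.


Basis B = {∅ × ∅, {κ} × {c}, {κ} × {d}, {λ} × {c}, {λ} × {d}, {κ} × {b, d}, {κ} × {c, d}, {κ, λ} × {c}, {κ, λ} × {d}, {λ} × {b, d}, {λ} × {c, d}, {κ} × {b, c, d}, {λ} × {b, c, d}, {κ, λ} × {b, d}, {κ, λ} × {c, d}, {κ, λ} × {b, c, d}}; |τ_{X×Y}| = 36.

Enumerate products U × V with U ∈ τ_X, V ∈ τ_Y (deduplicated):
  ∅ × ∅ = {} (∅)
  {κ} × {c} = {(κ,c)}
  {κ} × {d} = {(κ,d)}
  {λ} × {c} = {(λ,c)}
  {λ} × {d} = {(λ,d)}
  {κ} × {b, d} = {(κ,b), (κ,d)}
  {κ} × {c, d} = {(κ,c), (κ,d)}
  {κ, λ} × {c} = {(κ,c), (λ,c)}
  {κ, λ} × {d} = {(κ,d), (λ,d)}
  {λ} × {b, d} = {(λ,b), (λ,d)}
  {λ} × {c, d} = {(λ,c), (λ,d)}
  {κ} × {b, c, d} = {(κ,b), (κ,c), (κ,d)}
  {λ} × {b, c, d} = {(λ,b), (λ,c), (λ,d)}
  {κ, λ} × {b, d} = {(κ,b), (κ,d), (λ,b), (λ,d)}
  {κ, λ} × {c, d} = {(κ,c), (κ,d), (λ,c), (λ,d)}
  {κ, λ} × {b, c, d} = {(κ,b), (κ,c), (κ,d), (λ,b), (λ,c), (λ,d)}
These 16 distinct sets form the basis B.
Close under arbitrary unions to get τ_{X×Y}; counting gives |τ_{X×Y}| = 36.


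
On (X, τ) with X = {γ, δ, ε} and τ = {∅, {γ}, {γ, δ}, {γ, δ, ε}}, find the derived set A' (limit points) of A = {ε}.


A' = ∅

For each x ∈ X, list the open sets U ∈ τ with x ∈ U, then check whether U ∩ (A ∖ {x}) ≠ ∅ for every such U.
  x = γ: open {γ} ∋ x has {γ} ∩ (A ∖ {γ}) = ∅, so x is NOT a limit point.
  x = δ: open {γ, δ} ∋ x has {γ, δ} ∩ (A ∖ {δ}) = ∅, so x is NOT a limit point.
  x = ε: open {γ, δ, ε} ∋ x has {γ, δ, ε} ∩ (A ∖ {ε}) = ∅, so x is NOT a limit point.
Collecting: A' = ∅.


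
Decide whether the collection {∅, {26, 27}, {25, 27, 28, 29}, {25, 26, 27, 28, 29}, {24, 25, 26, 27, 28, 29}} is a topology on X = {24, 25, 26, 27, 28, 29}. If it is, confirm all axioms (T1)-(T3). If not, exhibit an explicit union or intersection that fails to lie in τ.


τ is NOT a topology on X.

Axiom (T1): ∅ ∈ τ? Yes; X ∈ τ? Yes.
Axiom (T2/T3): check pairwise unions and intersections of members of τ.
Counterexample for (T3): {26, 27} ∩ {25, 27, 28, 29} = {27} ∉ τ. Therefore τ is NOT a topology.


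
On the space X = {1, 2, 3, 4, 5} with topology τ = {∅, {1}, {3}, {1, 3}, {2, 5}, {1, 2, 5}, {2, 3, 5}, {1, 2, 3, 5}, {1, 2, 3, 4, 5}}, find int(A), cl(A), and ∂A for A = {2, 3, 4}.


int(A) = {3}, cl(A) = {2, 3, 4, 5}, ∂A = {2, 4, 5}.

Closed sets in (X, τ) are complements of opens:
  closed(X, τ) = {∅, {4}, {1, 4}, {3, 4}, {1, 3, 4}, {2, 4, 5}, {1, 2, 4, 5}, {2, 3, 4, 5}, {1, 2, 3, 4, 5}}.
int(A) = ⋃ {U ∈ τ : U ⊆ A}. Opens contained in A: ∅, {3}.
Taking the union of these: int(A) = {3}.
cl(A) = ⋂ {C closed : A ⊆ C}. Closed sets containing A: {2, 3, 4, 5}, {1, 2, 3, 4, 5}.
Intersecting these: cl(A) = {2, 3, 4, 5}.
∂A = cl(A) ∖ int(A) = {2, 3, 4, 5} ∖ {3} = {2, 4, 5}.


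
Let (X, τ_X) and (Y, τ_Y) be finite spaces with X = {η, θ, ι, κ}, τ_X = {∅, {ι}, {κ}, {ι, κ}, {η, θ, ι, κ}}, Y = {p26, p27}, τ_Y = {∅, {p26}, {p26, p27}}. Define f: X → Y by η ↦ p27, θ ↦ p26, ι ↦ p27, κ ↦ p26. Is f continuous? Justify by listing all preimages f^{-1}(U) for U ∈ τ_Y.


f is NOT continuous.

Compute f^{-1}(U) for each U ∈ τ_Y:
  U = ∅: f^{-1}(U) = ∅ ∈ τ_X ✓.
  U = {p26}: f^{-1}(U) = {θ, κ} ∉ τ_X ✗.
  U = {p26, p27}: f^{-1}(U) = {η, θ, ι, κ} ∈ τ_X ✓.
Found U = {p26} with f^{-1}(U) = {θ, κ} not in τ_X. Therefore f is NOT continuous.


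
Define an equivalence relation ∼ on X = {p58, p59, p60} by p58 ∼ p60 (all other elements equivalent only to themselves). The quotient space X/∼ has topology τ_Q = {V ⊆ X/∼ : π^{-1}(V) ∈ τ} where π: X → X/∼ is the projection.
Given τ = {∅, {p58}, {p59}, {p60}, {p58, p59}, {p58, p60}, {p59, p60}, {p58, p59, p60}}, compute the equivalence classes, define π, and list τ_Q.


X/∼ = {[p58=p60], [p59]}; |τ_Q| = 4.

Equivalence classes: [p58=p60], [p59].
Quotient map π: X → X/∼ sends p58 ↦ [p58=p60], p59 ↦ [p59], p60 ↦ [p58=p60].
For each subset V ⊆ X/∼, compute π^{-1}(V) ⊆ X and check whether π^{-1}(V) ∈ τ. V is open in τ_Q iff π^{-1}(V) ∈ τ.
  V = {}: π^{-1}(V) = ∅ ∈ τ ✓.
  V = {[p58=p60]}: π^{-1}(V) = {p58, p60} ∈ τ ✓.
  V = {[p59]}: π^{-1}(V) = {p59} ∈ τ ✓.
  V = {[p58=p60], [p59]}: π^{-1}(V) = {p58, p59, p60} ∈ τ ✓.
Open sets in the quotient: τ_Q = {{}, {[p58=p60]}, {[p59]}, {[p58=p60], [p59]}} (4 elements).


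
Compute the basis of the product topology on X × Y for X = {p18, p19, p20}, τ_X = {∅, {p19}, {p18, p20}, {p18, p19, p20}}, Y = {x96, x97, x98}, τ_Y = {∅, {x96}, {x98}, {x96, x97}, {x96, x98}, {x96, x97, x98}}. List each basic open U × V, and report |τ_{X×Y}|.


Basis B = {∅ × ∅, {p19} × {x96}, {p19} × {x98}, {p18, p20} × {x96}, {p18, p20} × {x98}, {p19} × {x96, x97}, {p19} × {x96, x98}, {p18, p19, p20} × {x96}, {p18, p19, p20} × {x98}, {p19} × {x96, x97, x98}, {p18, p20} × {x96, x97}, {p18, p20} × {x96, x98}, {p18, p20} × {x96, x97, x98}, {p18, p19, p20} × {x96, x97}, {p18, p19, p20} × {x96, x98}, {p18, p19, p20} × {x96, x97, x98}}; |τ_{X×Y}| = 36.

Enumerate products U × V with U ∈ τ_X, V ∈ τ_Y (deduplicated):
  ∅ × ∅ = {} (∅)
  {p19} × {x96} = {(p19,x96)}
  {p19} × {x98} = {(p19,x98)}
  {p18, p20} × {x96} = {(p18,x96), (p20,x96)}
  {p18, p20} × {x98} = {(p18,x98), (p20,x98)}
  {p19} × {x96, x97} = {(p19,x96), (p19,x97)}
  {p19} × {x96, x98} = {(p19,x96), (p19,x98)}
  {p18, p19, p20} × {x96} = {(p18,x96), (p19,x96), (p20,x96)}
  {p18, p19, p20} × {x98} = {(p18,x98), (p19,x98), (p20,x98)}
  {p19} × {x96, x97, x98} = {(p19,x96), (p19,x97), (p19,x98)}
  {p18, p20} × {x96, x97} = {(p18,x96), (p18,x97), (p20,x96), (p20,x97)}
  {p18, p20} × {x96, x98} = {(p18,x96), (p18,x98), (p20,x96), (p20,x98)}
  {p18, p20} × {x96, x97, x98} = {(p18,x96), (p18,x97), (p18,x98), (p20,x96), (p20,x97), (p20,x98)}
  {p18, p19, p20} × {x96, x97} = {(p18,x96), (p18,x97), (p19,x96), (p19,x97), (p20,x96), (p20,x97)}
  {p18, p19, p20} × {x96, x98} = {(p18,x96), (p18,x98), (p19,x96), (p19,x98), (p20,x96), (p20,x98)}
  {p18, p19, p20} × {x96, x97, x98} = {(p18,x96), (p18,x97), (p18,x98), (p19,x96), (p19,x97), (p19,x98), (p20,x96), (p20,x97), (p20,x98)}
These 16 distinct sets form the basis B.
Close under arbitrary unions to get τ_{X×Y}; counting gives |τ_{X×Y}| = 36.
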